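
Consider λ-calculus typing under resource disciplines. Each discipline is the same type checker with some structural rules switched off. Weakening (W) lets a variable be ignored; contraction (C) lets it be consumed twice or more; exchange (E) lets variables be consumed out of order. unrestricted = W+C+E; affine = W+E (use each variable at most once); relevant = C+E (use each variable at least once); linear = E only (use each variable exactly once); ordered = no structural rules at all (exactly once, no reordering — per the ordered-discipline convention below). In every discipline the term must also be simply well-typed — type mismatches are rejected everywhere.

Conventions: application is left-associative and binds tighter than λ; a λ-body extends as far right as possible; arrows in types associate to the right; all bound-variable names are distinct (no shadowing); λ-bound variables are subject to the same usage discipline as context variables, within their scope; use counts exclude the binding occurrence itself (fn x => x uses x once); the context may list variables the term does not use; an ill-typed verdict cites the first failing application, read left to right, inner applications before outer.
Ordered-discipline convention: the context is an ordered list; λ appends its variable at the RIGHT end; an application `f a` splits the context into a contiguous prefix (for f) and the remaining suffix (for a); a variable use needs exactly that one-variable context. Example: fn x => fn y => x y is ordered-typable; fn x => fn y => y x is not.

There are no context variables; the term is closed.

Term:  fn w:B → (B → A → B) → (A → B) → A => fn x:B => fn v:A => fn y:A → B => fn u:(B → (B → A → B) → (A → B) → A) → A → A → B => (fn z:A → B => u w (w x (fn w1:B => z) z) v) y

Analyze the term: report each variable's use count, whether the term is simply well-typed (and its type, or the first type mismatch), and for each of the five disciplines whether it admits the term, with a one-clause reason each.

usage: w (λ-bound): 2×; x (λ-bound): 1×; v (λ-bound): 1×; y (λ-bound): 1×; u (λ-bound): 1×; z (λ-bound): 2×; w1 (λ-bound): 0×
use order (left to right): u, w, w, x, z, z, v, y
typing: ✓ — (B → (B → A → B) → (A → B) → A) → B → A → (A → B) → ((B → (B → A → B) → (A → B) → A) → A → A → B) → B
ordered: ✗ — repeated use of w ×2, z ×2; unused: w1 — weakening required
linear: ✗ — repeated use of w ×2, z ×2; unused: w1 — weakening required
affine: ✗ — repeated use of w ×2, z ×2
relevant: ✗ — unused: w1 — weakening required
unrestricted: ✓ — simply typable at (B → (B → A → B) → (A → B) → A) → B → A → (A → B) → ((B → (B → A → B) → (A → B) → A) → A → A → B) → B; W, C, E all held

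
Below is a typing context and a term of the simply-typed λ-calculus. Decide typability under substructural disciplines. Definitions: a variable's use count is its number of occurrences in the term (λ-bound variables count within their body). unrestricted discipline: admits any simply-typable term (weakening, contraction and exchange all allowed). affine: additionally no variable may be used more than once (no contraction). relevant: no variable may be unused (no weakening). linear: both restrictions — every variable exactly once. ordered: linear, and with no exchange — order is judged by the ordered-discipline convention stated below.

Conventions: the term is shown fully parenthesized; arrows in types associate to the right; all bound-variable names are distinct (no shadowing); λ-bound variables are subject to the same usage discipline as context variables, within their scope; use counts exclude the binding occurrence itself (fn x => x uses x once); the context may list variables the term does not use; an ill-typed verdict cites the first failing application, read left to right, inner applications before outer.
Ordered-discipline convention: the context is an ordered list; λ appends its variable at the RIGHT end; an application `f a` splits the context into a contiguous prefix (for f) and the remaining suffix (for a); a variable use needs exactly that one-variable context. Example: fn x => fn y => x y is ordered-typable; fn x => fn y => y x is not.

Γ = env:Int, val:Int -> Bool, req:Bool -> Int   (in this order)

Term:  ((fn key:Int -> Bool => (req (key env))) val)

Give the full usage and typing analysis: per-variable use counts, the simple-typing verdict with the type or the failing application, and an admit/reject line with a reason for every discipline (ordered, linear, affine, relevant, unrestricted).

counts: env: 1×, val: 1×, req: 1×, key [bound]: 1×
order of uses: req, key, env, val
typing: the term checks, with type Int
ordered: ✗, needs exchange: uses follow req, key, env, val
linear: ✓, exactly-once usage across env, val, req, key
affine: ✓, no duplicate uses among env, val, req, key
relevant: ✓, none of env, val, req, key goes unused
unrestricted: ✓, typability at Int is all that's needed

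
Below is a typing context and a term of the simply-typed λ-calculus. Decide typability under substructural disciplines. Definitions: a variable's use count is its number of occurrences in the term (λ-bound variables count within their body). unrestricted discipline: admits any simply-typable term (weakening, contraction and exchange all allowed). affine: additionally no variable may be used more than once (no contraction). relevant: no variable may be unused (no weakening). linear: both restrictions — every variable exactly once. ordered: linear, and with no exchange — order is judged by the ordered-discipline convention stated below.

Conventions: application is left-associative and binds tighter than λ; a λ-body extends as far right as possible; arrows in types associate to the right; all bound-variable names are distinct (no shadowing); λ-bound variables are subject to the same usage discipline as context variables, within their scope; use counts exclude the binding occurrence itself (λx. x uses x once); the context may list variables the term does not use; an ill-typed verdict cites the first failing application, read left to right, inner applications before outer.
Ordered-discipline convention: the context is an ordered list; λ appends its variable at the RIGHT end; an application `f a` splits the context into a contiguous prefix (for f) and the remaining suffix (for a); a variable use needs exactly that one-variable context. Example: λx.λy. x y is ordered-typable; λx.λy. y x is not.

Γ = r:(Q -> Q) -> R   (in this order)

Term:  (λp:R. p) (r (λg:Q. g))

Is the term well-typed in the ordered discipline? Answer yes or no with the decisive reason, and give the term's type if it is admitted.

yes — r, p, g once each; derivable with no W/C/E; term : R
variable uses: r=1, p (λ-bound)=1, g (λ-bound)=1
uses in reading order: p, r, g
typing: the term checks, with type R
across the five disciplines: ordered ✓; linear ✓; affine ✓; relevant ✓; unrestricted ✓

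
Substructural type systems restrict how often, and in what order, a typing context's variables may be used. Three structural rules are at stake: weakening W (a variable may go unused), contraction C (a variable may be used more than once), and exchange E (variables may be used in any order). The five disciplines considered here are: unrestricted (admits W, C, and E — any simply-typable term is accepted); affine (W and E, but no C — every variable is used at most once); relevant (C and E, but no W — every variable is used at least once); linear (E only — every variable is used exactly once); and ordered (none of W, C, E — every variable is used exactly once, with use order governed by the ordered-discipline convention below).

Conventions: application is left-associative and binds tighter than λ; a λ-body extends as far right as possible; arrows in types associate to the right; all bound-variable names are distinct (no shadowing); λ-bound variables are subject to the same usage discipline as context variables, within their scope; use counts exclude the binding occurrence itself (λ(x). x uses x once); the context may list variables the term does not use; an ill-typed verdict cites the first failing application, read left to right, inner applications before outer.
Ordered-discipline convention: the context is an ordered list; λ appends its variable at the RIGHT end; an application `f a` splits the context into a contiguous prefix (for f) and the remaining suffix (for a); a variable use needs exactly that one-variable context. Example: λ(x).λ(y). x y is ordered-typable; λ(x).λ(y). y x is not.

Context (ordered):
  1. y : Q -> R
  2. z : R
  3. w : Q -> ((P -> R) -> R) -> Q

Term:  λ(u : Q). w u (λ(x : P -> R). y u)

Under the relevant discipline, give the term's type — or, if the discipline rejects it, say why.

not well-typed under relevant — unused: z, x — weakening required
counts: y ×1, z ×0, w ×1, u [bound] ×2, x [bound] ×0
left-to-right use order: w, u, y, u
typing: well-typed at Q -> Q
across the five disciplines: ordered ✗ · linear ✗ · affine ✗ · relevant ✗ · unrestricted ✓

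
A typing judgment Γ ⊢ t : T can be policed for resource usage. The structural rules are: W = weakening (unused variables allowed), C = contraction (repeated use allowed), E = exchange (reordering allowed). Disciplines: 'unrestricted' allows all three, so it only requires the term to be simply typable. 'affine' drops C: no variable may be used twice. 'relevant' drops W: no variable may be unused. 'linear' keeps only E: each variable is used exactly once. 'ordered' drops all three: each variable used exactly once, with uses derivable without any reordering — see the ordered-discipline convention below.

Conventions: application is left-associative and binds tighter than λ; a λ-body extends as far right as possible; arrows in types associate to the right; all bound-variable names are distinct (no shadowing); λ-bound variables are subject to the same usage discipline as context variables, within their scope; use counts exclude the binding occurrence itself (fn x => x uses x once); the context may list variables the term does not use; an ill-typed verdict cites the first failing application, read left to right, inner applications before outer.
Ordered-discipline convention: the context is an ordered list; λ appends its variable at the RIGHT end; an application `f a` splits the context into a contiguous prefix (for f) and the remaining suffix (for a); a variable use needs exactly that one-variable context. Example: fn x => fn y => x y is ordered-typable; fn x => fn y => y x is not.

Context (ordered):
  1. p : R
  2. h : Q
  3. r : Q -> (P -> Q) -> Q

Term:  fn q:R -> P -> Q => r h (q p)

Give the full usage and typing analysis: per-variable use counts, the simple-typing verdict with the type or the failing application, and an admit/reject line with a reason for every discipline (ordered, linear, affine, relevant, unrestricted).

usage: p=1, h=1, r=1, q (bound)=1
use order (left to right): r, h, q, p
typing: well-typed at (R -> P -> Q) -> Q
ordered: ✗, needs exchange: uses follow r, h, q, p
linear: ✓, single use per variable (p, h, r, q)
affine: ✓, none of p, h, r, q used more than once
relevant: ✓, at least one use each (p, h, r, q)
unrestricted: ✓, type-checks ((R -> P -> Q) -> Q) and nothing is barred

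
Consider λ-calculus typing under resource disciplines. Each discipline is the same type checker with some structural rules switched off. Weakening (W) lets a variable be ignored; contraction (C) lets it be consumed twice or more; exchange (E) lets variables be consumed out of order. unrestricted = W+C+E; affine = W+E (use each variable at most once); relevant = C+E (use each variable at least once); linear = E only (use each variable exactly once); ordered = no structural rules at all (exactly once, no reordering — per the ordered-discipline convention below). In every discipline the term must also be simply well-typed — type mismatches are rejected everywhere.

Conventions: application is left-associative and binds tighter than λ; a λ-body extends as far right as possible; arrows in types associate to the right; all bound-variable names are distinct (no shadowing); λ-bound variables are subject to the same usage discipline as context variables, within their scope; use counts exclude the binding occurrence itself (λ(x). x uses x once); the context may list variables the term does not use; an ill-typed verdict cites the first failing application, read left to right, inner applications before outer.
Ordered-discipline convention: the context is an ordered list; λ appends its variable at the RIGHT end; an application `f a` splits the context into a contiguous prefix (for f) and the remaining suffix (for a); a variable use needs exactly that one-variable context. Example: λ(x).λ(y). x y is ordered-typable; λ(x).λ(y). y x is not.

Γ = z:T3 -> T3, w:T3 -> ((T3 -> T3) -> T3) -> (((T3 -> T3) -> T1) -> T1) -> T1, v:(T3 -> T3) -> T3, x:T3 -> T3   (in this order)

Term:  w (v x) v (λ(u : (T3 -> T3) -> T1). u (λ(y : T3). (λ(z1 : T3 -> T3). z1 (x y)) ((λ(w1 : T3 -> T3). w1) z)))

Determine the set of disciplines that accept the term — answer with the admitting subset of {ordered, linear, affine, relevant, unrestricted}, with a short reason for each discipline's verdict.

admitted in: relevant, unrestricted
variable uses: z ×1, w ×1, v ×2, x ×2, u (bound) ×1, y (bound) ×1, z1 (bound) ×1, w1 (bound) ×1
left-to-right use order: w, v, x, v, u, z1, x, y, w1, z
typing: well-typed — term : T1
ordered ✗ (needs contraction — v ×2, x ×2)
linear ✗ (needs contraction — v ×2, x ×2)
affine ✗ (needs contraction — v ×2, x ×2)
relevant ✓ (z, w, v, x, u, y, z1, w1: all used, weakening unneeded)
unrestricted ✓ (typability at T1 is all that's needed)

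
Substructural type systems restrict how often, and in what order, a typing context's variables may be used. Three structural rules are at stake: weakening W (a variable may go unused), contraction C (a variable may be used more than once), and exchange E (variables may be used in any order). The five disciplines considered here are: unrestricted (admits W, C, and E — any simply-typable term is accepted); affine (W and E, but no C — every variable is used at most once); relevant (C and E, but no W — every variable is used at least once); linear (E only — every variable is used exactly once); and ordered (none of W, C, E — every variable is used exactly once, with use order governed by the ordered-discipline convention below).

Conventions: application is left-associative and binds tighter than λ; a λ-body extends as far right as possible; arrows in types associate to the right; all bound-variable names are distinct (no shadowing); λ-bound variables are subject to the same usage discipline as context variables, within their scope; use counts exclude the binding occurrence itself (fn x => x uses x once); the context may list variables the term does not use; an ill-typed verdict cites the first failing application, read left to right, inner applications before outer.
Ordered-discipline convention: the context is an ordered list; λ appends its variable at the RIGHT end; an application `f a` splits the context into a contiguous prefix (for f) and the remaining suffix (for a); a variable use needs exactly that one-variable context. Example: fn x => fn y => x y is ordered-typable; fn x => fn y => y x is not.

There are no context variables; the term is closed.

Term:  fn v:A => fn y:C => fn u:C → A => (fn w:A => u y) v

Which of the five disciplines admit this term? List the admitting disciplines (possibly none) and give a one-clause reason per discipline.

admitted in: affine, unrestricted
variable uses: v (λ-bound)=1; y (λ-bound)=1; u (λ-bound)=1; w (λ-bound)=0
uses in reading order: u, y, v
typing: the term checks, with type A → C → (C → A) → A
ordered: ✗, unused: w — weakening required
linear: ✗, unused: w — weakening required
affine: ✓, v, y, u, w: no repeats, contraction unneeded
relevant: ✗, unused: w — weakening required
unrestricted: ✓, well-typed at A → C → (C → A) → A; no restrictions here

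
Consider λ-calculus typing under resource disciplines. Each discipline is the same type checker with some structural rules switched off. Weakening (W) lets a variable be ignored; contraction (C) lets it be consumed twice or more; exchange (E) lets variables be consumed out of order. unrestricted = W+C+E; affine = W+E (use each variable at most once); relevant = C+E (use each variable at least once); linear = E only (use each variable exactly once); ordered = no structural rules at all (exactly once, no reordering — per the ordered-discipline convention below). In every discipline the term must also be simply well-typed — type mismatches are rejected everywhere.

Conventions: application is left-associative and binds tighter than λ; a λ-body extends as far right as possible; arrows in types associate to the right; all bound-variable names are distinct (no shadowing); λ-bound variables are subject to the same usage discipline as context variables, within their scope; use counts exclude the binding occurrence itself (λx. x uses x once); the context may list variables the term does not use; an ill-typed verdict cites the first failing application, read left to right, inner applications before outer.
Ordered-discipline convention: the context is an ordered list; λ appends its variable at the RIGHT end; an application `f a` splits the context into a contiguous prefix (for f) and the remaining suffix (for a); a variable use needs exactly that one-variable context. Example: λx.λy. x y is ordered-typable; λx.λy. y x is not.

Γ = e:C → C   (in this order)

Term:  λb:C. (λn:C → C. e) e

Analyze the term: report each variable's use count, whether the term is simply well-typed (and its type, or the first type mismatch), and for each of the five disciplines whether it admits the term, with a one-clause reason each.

counts: e ×2; b (λ-bound) ×0; n (λ-bound) ×0
use order (left to right): e, e
typing: well-typed at C → C → C
ordered: ✗ — repeated use of e ×2; b, n left unused
linear: ✗ — repeated use of e ×2; b, n left unused
affine: ✗ — repeated use of e ×2
relevant: ✗ — b, n left unused
unrestricted: ✓ — typability at C → C → C is all that's needed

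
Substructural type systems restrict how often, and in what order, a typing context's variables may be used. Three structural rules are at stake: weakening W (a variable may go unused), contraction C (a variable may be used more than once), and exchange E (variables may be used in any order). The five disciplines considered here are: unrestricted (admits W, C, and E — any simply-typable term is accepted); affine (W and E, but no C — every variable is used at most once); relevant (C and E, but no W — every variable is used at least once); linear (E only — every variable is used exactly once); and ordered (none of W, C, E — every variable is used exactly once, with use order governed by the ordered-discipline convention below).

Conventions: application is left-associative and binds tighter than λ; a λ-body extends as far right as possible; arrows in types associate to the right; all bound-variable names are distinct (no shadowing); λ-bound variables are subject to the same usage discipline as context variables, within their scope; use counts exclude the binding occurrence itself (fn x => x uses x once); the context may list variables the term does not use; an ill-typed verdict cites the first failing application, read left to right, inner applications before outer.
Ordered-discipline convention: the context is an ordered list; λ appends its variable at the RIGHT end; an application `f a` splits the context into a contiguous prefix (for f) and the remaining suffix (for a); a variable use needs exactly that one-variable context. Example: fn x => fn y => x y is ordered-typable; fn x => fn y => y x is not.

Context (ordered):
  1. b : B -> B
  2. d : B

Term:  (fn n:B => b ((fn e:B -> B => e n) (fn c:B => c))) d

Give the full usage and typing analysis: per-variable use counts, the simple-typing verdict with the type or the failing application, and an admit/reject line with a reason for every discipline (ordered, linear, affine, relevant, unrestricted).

counts: b=1; d=1; n (bound)=1; e (bound)=1; c (bound)=1
use order (left to right): b, e, n, c, d
typing: well-typed at B
ordered: ✗, needs exchange: uses follow b, e, n, c, d
linear: ✓, single use per variable (b, d, n, e, c)
affine: ✓, none of b, d, n, e, c used more than once
relevant: ✓, none of b, d, n, e, c goes unused
unrestricted: ✓, typability at B is all that's needed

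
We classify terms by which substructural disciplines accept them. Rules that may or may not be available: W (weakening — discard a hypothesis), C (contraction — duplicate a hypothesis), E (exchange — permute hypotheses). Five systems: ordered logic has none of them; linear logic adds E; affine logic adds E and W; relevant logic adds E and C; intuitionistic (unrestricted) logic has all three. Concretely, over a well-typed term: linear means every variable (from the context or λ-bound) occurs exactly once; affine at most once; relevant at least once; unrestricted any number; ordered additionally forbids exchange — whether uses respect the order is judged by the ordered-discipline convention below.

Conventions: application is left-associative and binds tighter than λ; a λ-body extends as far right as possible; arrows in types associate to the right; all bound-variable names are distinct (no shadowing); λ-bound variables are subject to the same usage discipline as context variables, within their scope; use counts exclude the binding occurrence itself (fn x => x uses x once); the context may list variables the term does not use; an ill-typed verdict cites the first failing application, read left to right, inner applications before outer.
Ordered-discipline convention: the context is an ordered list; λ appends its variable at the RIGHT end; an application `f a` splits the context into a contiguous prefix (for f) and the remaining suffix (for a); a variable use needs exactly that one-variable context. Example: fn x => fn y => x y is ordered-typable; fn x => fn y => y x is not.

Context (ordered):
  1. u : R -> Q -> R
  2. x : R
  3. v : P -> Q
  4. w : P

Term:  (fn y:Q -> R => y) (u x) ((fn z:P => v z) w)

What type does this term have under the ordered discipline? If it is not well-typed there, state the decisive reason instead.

term : R
use counts: u=1, x=1, v=1, w=1, y [bound]=1, z [bound]=1
left-to-right use order: y, u, x, v, z, w
typing: well-typed — term : R
all disciplines: ordered ✓, linear ✓, affine ✓, relevant ✓, unrestricted ✓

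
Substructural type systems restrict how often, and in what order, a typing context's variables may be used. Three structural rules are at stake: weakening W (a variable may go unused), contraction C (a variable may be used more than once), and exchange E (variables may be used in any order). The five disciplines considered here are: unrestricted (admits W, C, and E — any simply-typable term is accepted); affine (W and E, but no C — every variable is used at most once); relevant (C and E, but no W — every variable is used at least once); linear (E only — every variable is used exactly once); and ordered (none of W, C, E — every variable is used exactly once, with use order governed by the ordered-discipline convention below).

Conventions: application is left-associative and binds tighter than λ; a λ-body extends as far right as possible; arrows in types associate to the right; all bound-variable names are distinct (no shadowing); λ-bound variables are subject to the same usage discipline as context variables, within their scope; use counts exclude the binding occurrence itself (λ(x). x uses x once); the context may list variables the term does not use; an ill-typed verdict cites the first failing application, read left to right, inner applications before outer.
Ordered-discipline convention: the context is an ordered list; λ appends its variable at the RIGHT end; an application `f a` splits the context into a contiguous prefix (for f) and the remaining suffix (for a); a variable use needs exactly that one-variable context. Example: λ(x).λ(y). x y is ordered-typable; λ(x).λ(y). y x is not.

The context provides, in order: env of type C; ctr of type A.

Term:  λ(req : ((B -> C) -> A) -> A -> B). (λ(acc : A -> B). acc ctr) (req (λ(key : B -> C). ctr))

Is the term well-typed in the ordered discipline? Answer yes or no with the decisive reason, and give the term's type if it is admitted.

no — needs contraction — ctr ×2; needs weakening: env, key unused
counts: env ×0, ctr ×2, req (λ-bound) ×1, acc (λ-bound) ×1, key (λ-bound) ×0
left-to-right use order: acc, ctr, req, ctr
typing: well-typed at (((B -> C) -> A) -> A -> B) -> B
summary: ordered ✗ · linear ✗ · affine ✗ · relevant ✗ · unrestricted ✓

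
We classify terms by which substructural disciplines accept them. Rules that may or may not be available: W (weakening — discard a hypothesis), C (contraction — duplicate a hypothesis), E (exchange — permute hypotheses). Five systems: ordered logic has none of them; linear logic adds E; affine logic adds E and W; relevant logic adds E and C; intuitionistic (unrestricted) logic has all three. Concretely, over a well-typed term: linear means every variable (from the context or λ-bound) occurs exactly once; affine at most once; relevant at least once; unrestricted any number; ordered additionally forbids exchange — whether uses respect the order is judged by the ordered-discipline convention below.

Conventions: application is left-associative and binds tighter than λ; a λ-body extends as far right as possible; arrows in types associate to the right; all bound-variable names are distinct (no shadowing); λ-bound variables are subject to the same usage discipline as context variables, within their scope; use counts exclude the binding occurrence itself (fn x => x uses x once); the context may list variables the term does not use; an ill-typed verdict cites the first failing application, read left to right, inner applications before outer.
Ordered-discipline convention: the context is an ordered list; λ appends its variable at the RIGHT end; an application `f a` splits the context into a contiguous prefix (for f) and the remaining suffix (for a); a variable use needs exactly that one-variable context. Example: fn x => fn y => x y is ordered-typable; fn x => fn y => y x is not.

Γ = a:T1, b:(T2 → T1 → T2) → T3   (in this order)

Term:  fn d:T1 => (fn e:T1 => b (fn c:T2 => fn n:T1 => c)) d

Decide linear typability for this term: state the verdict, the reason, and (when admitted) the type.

no — a, e, n never used (weakening)
variable uses: a ×0, b ×1, d (bound) ×1, e (bound) ×0, c (bound) ×1, n (bound) ×0
order of uses: b, c, d
typing: the term checks, with type T1 → T3
per-discipline verdicts: ordered ✗ | linear ✗ | affine ✓ | relevant ✗ | unrestricted ✓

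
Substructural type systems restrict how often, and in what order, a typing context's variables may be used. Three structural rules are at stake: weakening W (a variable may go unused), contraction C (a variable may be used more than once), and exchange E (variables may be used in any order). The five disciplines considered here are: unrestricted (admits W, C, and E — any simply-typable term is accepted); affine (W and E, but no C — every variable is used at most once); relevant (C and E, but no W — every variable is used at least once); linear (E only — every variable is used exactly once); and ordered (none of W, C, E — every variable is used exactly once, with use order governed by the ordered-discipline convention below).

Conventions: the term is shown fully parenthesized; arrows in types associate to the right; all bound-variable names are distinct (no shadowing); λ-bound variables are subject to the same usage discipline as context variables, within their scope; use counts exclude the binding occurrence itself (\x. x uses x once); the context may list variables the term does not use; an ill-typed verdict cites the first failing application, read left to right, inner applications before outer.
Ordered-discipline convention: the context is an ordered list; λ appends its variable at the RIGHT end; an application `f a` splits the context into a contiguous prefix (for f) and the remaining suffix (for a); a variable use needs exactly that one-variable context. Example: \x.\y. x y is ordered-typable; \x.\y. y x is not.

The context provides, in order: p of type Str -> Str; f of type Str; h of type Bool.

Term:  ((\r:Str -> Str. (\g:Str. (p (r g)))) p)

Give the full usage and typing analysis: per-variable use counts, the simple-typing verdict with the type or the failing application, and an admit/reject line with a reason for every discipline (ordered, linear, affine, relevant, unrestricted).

counts: p: 2; f: 0; h: 0; r (λ-bound): 1; g (λ-bound): 1
use order (left to right): p, r, g, p
typing: ✓ — Str -> Str
ordered ✗ (repeated use of p ×2; needs weakening: f, h unused)
linear ✗ (repeated use of p ×2; needs weakening: f, h unused)
affine ✗ (repeated use of p ×2)
relevant ✗ (needs weakening: f, h unused)
unrestricted ✓ (typability at Str -> Str is all that's needed)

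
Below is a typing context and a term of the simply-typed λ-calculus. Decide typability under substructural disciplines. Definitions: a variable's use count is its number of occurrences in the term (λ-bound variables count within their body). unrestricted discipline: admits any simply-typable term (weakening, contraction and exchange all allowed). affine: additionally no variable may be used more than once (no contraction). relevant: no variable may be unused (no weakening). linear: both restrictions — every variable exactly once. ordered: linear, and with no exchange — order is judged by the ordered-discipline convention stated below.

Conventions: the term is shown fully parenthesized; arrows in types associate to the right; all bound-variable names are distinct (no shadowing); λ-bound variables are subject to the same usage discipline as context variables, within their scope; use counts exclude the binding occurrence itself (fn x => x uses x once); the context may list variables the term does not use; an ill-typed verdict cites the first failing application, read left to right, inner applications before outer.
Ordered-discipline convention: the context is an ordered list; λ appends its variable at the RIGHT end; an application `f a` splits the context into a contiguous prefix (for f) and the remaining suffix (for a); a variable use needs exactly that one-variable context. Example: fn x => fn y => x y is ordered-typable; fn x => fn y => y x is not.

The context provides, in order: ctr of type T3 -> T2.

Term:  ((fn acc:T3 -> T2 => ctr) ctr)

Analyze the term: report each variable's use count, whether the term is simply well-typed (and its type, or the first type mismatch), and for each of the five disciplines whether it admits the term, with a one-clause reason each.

usage: ctr: 2, acc (λ-bound): 0
uses in reading order: ctr, ctr
typing: ✓ — T3 -> T2
ordered ✗ (ctr ×2 used more than once (contraction); needs weakening: acc unused)
linear ✗ (ctr ×2 used more than once (contraction); needs weakening: acc unused)
affine ✗ (ctr ×2 used more than once (contraction))
relevant ✗ (needs weakening: acc unused)
unrestricted ✓ (well-typed at T3 -> T2; no restrictions here)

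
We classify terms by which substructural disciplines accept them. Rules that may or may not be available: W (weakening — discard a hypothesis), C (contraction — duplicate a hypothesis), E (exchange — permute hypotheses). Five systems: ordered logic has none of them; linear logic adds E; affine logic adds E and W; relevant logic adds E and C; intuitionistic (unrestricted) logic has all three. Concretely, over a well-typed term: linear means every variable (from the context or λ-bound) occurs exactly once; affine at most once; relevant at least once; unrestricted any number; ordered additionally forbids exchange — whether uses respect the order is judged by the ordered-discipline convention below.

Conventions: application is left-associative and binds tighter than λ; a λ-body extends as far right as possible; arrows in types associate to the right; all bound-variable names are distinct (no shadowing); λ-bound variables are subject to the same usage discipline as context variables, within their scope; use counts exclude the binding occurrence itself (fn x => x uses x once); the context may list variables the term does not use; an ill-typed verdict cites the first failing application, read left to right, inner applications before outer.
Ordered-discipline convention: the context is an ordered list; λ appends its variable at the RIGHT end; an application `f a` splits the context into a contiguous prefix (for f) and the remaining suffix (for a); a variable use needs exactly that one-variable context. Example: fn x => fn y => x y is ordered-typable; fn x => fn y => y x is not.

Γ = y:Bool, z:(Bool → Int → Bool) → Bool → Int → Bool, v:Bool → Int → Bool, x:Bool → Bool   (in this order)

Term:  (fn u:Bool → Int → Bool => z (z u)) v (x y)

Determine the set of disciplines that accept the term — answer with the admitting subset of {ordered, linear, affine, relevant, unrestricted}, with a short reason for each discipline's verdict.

accepted by: relevant, unrestricted
counts: y: 1; z: 2; v: 1; x: 1; u (λ-bound): 1
uses in reading order: z, z, u, v, x, y
typing: ✓ — Int → Bool
ordered: ✗ — uses contraction: z ×2
linear: ✗ — uses contraction: z ×2
affine: ✗ — uses contraction: z ×2
relevant: ✓ — every one of y, z, v, x, u appears
unrestricted: ✓ — well-typed at Int → Bool; no restrictions here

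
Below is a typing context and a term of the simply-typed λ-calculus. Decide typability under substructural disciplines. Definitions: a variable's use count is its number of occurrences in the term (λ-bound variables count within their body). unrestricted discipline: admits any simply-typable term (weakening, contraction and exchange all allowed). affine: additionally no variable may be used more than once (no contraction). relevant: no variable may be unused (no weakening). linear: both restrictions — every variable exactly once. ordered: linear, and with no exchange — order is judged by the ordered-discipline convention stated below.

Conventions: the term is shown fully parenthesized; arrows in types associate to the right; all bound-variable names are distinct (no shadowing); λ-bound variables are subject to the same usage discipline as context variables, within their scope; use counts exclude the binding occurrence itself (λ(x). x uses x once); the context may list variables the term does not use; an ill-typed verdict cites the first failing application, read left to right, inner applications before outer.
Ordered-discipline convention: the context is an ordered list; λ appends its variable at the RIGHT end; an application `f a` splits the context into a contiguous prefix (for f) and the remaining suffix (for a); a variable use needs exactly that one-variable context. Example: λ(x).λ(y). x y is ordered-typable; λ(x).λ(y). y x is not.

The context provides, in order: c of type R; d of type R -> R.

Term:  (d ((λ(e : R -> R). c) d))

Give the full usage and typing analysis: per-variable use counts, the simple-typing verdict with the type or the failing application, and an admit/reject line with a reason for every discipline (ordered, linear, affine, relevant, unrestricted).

counts: c: 1; d: 2; e [bound]: 0
left-to-right use order: d, c, d
typing: the term checks, with type R
ordered: ✗, repeated use of d ×2; e left unused
linear: ✗, repeated use of d ×2; e left unused
affine: ✗, repeated use of d ×2
relevant: ✗, e left unused
unrestricted: ✓, simply typable at R; W, C, E all held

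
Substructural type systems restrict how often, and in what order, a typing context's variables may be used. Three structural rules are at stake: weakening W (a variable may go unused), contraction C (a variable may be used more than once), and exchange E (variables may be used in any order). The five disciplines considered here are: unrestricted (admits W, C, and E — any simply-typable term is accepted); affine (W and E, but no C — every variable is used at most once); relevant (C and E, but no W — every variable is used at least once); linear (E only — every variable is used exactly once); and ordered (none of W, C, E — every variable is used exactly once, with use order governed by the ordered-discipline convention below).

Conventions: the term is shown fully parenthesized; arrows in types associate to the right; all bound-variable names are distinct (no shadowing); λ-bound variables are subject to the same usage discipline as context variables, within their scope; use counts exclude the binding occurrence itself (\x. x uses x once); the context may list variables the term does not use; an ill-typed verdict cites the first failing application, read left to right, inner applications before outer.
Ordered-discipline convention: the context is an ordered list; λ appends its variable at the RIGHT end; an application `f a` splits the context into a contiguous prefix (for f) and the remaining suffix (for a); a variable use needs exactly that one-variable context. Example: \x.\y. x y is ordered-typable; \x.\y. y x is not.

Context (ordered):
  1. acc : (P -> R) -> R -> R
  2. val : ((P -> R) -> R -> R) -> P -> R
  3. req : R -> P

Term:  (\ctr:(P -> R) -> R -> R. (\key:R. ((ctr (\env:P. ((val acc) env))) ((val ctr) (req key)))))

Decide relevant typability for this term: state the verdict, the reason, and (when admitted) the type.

yes — acc, val, req, ctr, key, env: all used, weakening unneeded; term : ((P -> R) -> R -> R) -> R -> R
use counts: acc=1; val=2; req=1; ctr (λ-bound)=2; key (λ-bound)=1; env (λ-bound)=1
uses in reading order: ctr, val, acc, env, val, ctr, req, key
typing: the term checks, with type ((P -> R) -> R -> R) -> R -> R
per-discipline verdicts: ordered ✗, linear ✗, affine ✗, relevant ✓, unrestricted ✓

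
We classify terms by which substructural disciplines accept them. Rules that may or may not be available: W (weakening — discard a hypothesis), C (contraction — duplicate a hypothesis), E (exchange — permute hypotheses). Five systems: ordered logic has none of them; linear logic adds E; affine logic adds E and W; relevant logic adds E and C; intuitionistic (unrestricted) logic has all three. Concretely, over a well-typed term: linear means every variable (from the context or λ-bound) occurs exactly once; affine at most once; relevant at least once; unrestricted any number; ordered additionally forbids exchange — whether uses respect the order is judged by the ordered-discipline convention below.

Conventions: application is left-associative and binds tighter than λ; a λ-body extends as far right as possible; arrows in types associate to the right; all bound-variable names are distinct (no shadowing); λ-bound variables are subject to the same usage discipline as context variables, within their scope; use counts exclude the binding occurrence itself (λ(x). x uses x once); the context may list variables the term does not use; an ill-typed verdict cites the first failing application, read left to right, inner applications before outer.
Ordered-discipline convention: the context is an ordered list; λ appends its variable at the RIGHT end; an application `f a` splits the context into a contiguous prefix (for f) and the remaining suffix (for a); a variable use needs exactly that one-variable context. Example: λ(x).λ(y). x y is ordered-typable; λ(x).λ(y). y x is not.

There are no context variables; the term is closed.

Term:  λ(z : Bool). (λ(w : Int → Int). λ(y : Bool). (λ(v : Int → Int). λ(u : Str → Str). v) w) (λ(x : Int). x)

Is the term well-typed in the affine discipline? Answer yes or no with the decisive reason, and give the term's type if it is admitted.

yes — at most one use each (z, w, y, v, u, x); term : Bool → Bool → (Str → Str) → Int → Int
counts: z (bound): 0; w (bound): 1; y (bound): 0; v (bound): 1; u (bound): 0; x (bound): 1
uses in reading order: v, w, x
typing: the term checks, with type Bool → Bool → (Str → Str) → Int → Int
all disciplines: ordered ✗ | linear ✗ | affine ✓ | relevant ✗ | unrestricted ✓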